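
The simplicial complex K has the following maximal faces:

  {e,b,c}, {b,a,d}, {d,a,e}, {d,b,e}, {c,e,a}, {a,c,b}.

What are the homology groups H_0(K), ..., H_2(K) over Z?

H_0 ≅ Z,  H_1 = 0,  H_2 ≅ Z.

We work with the vertex ordering a < b < c < d < e. The simplices of K, each written with vertices in increasing order, are:

  0-simplices (5): a, b, c, d, e
  1-simplices (9): ab, ac, ad, ae, bc, bd, be, ce, de
  2-simplices (6): abc, abd, ace, ade, bce, bde

giving chain groups C_0 ≅ Z^5, C_1 ≅ Z^9, C_2 ≅ Z^6.

∂_1: C_1 → C_0 is given by ∂[p,q] = [q] − [p]. For instance
  ∂ac = c − a.
As a 5×9 matrix over Z this has rank 4, with invariant factors (1,1,1,1).

The boundary map ∂_2: C_2 → C_1 acts by ∂[p,q,r] = [q,r] − [p,r] + [p,q]. For instance
  ∂bde = de − be + bd,
  ∂abd = bd − ad + ab.
This gives a 9×6 integer matrix of rank 5; reducing to Smith normal form yields diagonal entries (1,1,1,1,1).

Computing H_k = (kernel of ∂_k) / (image of ∂_{k+1}):

  H_0: rank C_0 − rank ∂_1 = 5 − 4 = 1, and the invariant factors of ∂_1 are all 1, so H_0 ≅ Z.
  H_1: rank ker ∂_1 − rank ∂_2 = (9 − 4) − 5 = 0, and the invariant factors of ∂_2 are all 1, so H_1 ≅ 0.
  H_2: rank ker ∂_2 − rank ∂_3 = (6 − 5) − 0 = 1, and there is no ∂_3, so H_2 ≅ Z.

As a check, the Euler characteristic is 5 − 9 + 6 = 2, which agrees with 1 − 0 + 1 = 2.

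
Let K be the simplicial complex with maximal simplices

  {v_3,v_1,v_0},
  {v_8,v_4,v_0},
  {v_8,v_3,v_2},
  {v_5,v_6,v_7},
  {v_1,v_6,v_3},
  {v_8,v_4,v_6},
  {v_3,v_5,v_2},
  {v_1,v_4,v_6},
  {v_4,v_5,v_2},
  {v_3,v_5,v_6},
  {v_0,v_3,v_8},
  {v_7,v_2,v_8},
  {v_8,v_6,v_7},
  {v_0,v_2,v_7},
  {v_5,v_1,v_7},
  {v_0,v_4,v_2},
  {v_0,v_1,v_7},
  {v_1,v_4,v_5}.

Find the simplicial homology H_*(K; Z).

H_0 = Z,  H_1 = Z ⊕ Z/2,  H_2 = 0.

Order the vertices as v_0 < v_1 < v_2 < v_3 < v_4 < v_5 < v_6 < v_7 < v_8. Listing each simplex with vertices in this order, K has dimension 2 with simplices:

  0-simplices (9): [v_0], [v_1], [v_2], [v_3], [v_4], [v_5], [v_6], [v_7], [v_8]
  1-simplices (27): (27 of them)
  2-simplices (18): (18 of them)

giving chain groups C_0 ≅ Z^9, C_1 ≅ Z^27, C_2 ≅ Z^18.

Boundary ∂_1: C_1 → C_0 sends each edge [p,q] (with p < q) to q − p. For instance
  ∂[v_0,v_2] = [v_2] − [v_0].
As a 9×27 matrix over Z this has rank 8, with invariant factors (1,1,1,1,1,1,1,1).

The boundary map ∂_2: C_2 → C_1 acts by ∂[p,q,r] = [q,r] − [p,r] + [p,q]. For instance
  ∂[v_0,v_2,v_4] = [v_2,v_4] − [v_0,v_4] + [v_0,v_2],
  ∂[v_0,v_3,v_8] = [v_3,v_8] − [v_0,v_8] + [v_0,v_3].
This gives a 27×18 integer matrix of rank 18; reducing to Smith normal form yields diagonal entries (1,1,1,1,1,1,1,1,1,1,1,1,1,1,1,1,1,2).

Computing H_k = (kernel of ∂_k) / (image of ∂_{k+1}):

  H_0: rank C_0 − rank ∂_1 = 9 − 8 = 1, and the invariant factors of ∂_1 are all 1, so H_0 = Z.
  H_1: rank ker ∂_1 − rank ∂_2 = (27 − 8) − 18 = 1, and ∂_2 has invariant factor 2 > 1, so H_1 = Z ⊕ Z/2.
  H_2: rank ker ∂_2 − rank ∂_3 = (18 − 18) − 0 = 0, and there is no ∂_3, so H_2 = 0.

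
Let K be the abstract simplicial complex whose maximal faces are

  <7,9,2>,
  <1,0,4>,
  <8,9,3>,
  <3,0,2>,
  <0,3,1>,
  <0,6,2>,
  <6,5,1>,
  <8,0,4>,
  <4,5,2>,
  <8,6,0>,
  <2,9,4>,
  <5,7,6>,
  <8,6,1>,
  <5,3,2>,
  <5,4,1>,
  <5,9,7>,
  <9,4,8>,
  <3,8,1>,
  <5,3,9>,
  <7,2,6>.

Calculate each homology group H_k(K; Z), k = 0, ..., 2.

H_0 ≅ Z,  H_1 ≅ Z ⊕ Z/2,  H_2 = 0.

We work with the vertex ordering 0 < 1 < 2 < 3 < 4 < 5 < 6 < 7 < 8 < 9. The simplices of K, each written with vertices in increasing order, are:

  0-simplices (10): [0], [1], [2], [3], [4], [5], [6], [7], [8], [9]
  1-simplices (30): (30 of them)
  2-simplices (20): (20 of them)

Hence C_0 ≅ Z^10, C_1 ≅ Z^30, C_2 ≅ Z^20.

Boundary ∂_1: C_1 → C_0 is given by ∂[p,q] = [q] − [p]. For instance
  ∂[5,7] = [7] − [5].
As a 10×30 matrix over Z this has rank 9, with invariant factors (1,1,1,1,1,1,1,1,1).

Boundary ∂_2: C_2 → C_1 acts by ∂[p,q,r] = [q,r] − [p,r] + [p,q]. For instance
  ∂[1,6,8] = [6,8] − [1,8] + [1,6],
  ∂[4,8,9] = [8,9] − [4,9] + [4,8].
This gives a 30×20 integer matrix of rank 20; reducing to Smith normal form yields diagonal entries (1,1,1,1,1,1,1,1,1,1,1,1,1,1,1,1,1,1,1,2).

From H_k ≅ ker(∂_k) / im(∂_{k+1}) we obtain:

  H_0: rank C_0 − rank ∂_1 = 10 − 9 = 1, and the invariant factors of ∂_1 are all 1, so H_0 = Z.
  H_1: rank ker ∂_1 − rank ∂_2 = (30 − 9) − 20 = 1, and ∂_2 has invariant factor 2 > 1, so H_1 = Z ⊕ Z/2.
  H_2: rank ker ∂_2 − rank ∂_3 = (20 − 20) − 0 = 0, and there is no ∂_3, so H_2 = 0.

As a check, the Euler characteristic is 10 − 30 + 20 = 0, which agrees with 1 − 1 + 0 = 0.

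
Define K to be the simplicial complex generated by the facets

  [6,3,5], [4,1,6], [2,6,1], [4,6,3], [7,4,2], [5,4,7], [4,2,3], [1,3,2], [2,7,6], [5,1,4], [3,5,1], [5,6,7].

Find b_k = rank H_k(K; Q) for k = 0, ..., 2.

We work with the vertex ordering 1 < 2 < 3 < 4 < 5 < 6 < 7. The simplices of K, each written with vertices in increasing order, are:

  0-simplices (7): [1], [2], [3], [4], [5], [6], [7]
  1-simplices (18): [1,2], [1,3], [1,4], [1,5], [1,6], [2,3], [2,4], [2,6], [2,7], [3,4], [3,5], [3,6], [4,5], [4,6], [4,7], [5,6], [5,7], [6,7]
  2-simplices (12): [1,2,3], [1,2,6], [1,3,5], [1,4,5], [1,4,6], [2,3,4], [2,4,7], [2,6,7], [3,4,6], [3,5,6], [4,5,7], [5,6,7]

giving chain groups C_0 ≅ Z^7, C_1 ≅ Z^18, C_2 ≅ Z^12.

The boundary map ∂_1: C_1 → C_0 sends each edge [p,q] (with p < q) to q − p.
This gives a 7×18 integer matrix of rank 6; reducing to Smith normal form yields diagonal entries (1,1,1,1,1,1).

The boundary map ∂_2: C_2 → C_1 acts by ∂[p,q,r] = [q,r] − [p,r] + [p,q]. For instance
  ∂[2,3,4] = [3,4] − [2,4] + [2,3],
  ∂[3,5,6] = [5,6] − [3,6] + [3,5].
As a 18×12 matrix over Z this has rank 12, with invariant factors (1,1,1,1,1,1,1,1,1,1,1,2).

Now H_k = ker ∂_k / im ∂_{k+1}, so:

  H_0: rank C_0 − rank ∂_1 = 7 − 6 = 1, and the invariant factors of ∂_1 are all 1, so H_0 = Z.
  H_1: rank ker ∂_1 − rank ∂_2 = (18 − 6) − 12 = 0, and ∂_2 has invariant factor 2 > 1, so H_1 = Z_2.
  H_2: rank ker ∂_2 − rank ∂_3 = (12 − 12) − 0 = 0, and there is no ∂_3, so H_2 = 0.

(K is a triangulation of the real projective plane RP^2.)

Hence the Betti numbers are b_0 = 1, b_1 = 0, b_2 = 0.

b_0 = 1, b_1 = 0, b_2 = 0.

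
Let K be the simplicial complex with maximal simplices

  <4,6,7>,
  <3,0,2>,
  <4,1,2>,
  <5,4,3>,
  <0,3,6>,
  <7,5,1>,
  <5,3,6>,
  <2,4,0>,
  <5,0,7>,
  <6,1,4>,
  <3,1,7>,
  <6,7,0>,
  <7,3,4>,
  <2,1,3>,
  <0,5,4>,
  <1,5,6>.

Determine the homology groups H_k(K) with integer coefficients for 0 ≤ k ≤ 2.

We work with the vertex ordering 0 < 1 < 2 < 3 < 4 < 5 < 6 < 7. The simplices of K, each written with vertices in increasing order, are:

  0-simplices (8): [0], [1], [2], [3], [4], [5], [6], [7]
  1-simplices (24): (24 of them)
  2-simplices (16): [0,2,3], [0,2,4], [0,3,6], [0,4,5], [0,5,7], [0,6,7], [1,2,3], [1,2,4], [1,3,7], [1,4,6], [1,5,6], [1,5,7], [3,4,5], [3,4,7], [3,5,6], [4,6,7]

giving chain groups C_0 ≅ Z^8, C_1 ≅ Z^24, C_2 ≅ Z^16.

The boundary map ∂_1: C_1 → C_0 is given by ∂[p,q] = [q] − [p]. For instance
  ∂[0,7] = [7] − [0].
This gives a 8×24 integer matrix of rank 7; reducing to Smith normal form yields diagonal entries (1,1,1,1,1,1,1).

∂_2: C_2 → C_1 sends each 2-simplex [p,q,r] to [q,r] − [p,r] + [p,q]. For instance
  ∂[3,4,7] = [4,7] − [3,7] + [3,4],
  ∂[1,5,6] = [5,6] − [1,6] + [1,5].
This gives a 24×16 integer matrix of rank 15; reducing to Smith normal form yields diagonal entries (1,1,1,1,1,1,1,1,1,1,1,1,1,1,1).

Now H_k = ker ∂_k / im ∂_{k+1}, so:

  H_0: rank C_0 − rank ∂_1 = 8 − 7 = 1, and the invariant factors of ∂_1 are all 1, so H_0 ≅ Z.
  H_1: rank ker ∂_1 − rank ∂_2 = (24 − 7) − 15 = 2, and the invariant factors of ∂_2 are all 1, so H_1 ≅ Z^2.
  H_2: rank ker ∂_2 − rank ∂_3 = (16 − 15) − 0 = 1, and there is no ∂_3, so H_2 ≅ Z.

As a check, the Euler characteristic is 8 − 24 + 16 = 0, which agrees with 1 − 2 + 1 = 0.

H_0 = Z,  H_1 = Z^2,  H_2 = Z.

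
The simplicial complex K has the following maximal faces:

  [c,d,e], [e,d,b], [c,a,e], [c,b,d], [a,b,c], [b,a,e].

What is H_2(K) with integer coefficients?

H_2 = Z.

We work with the vertex ordering a < b < c < d < e. The simplices of K, each written with vertices in increasing order, are:

  0-simplices (5): a, b, c, d, e
  1-simplices (9): ab, ac, ae, bc, bd, be, cd, ce, de
  2-simplices (6): abc, abe, ace, bcd, bde, cde

so the chain groups are C_0 ≅ Z^5, C_1 ≅ Z^9, C_2 ≅ Z^6.

Boundary ∂_1: C_1 → C_0 is given by ∂[p,q] = [q] − [p]. For instance
  ∂de = e − d.
The resulting 5×9 matrix has rank 4, and its Smith normal form has invariant factors (1,1,1,1).

The boundary map ∂_2: C_2 → C_1 acts by ∂[p,q,r] = [q,r] − [p,r] + [p,q]. For instance
  ∂cde = de − ce + cd,
  ∂bcd = cd − bd + bc.
The 9×6 boundary matrix has rank 5 and Smith normal form diag(1,1,1,1,1).

Computing H_k = (kernel of ∂_k) / (image of ∂_{k+1}):

  H_2: rank ker ∂_2 − rank ∂_3 = (6 − 5) − 0 = 1, and there is no ∂_3, so H_2 ≅ Z.

(K is a triangulation of the 2-sphere S^2.)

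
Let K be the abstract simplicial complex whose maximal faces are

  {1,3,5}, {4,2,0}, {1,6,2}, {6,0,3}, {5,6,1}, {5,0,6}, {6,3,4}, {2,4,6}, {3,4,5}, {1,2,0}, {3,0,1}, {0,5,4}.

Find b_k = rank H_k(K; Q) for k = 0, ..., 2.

K has 7 vertices, 18 edges, 12 triangles.
rank ∂_0 = 0, rank ∂_1 = 6 ⇒ b_0 = 7 − 0 − 6 = 1; all invariant factors of ∂_1 are 1 so no torsion. So H_0 = Z.
rank ∂_1 = 6, rank ∂_2 = 12 ⇒ b_1 = 18 − 6 − 12 = 0; ∂_2 has invariant factor(s) [2] giving torsion. So H_1 = Z/2.
rank ∂_2 = 12, rank ∂_3 = 0 ⇒ b_2 = 12 − 12 − 0 = 0. So H_2 = 0.

b_0 = 1, b_1 = 0, b_2 = 0.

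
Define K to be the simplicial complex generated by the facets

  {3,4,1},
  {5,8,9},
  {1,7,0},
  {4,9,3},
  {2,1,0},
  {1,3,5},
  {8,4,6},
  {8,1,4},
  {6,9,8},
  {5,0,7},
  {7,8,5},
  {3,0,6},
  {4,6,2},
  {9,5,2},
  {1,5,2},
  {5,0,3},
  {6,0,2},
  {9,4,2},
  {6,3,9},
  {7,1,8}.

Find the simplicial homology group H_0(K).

H_0 ≅ Z.

Fix the vertex order 0 < 1 < 2 < 3 < 4 < 5 < 6 < 7 < 8 < 9 and write every simplex with vertices in increasing order. Then dim K = 2 and the simplices of K are:

  0-simplices (10): [0], [1], [2], [3], [4], [5], [6], [7], [8], [9]
  1-simplices (30): (30 of them)
  2-simplices (20): (20 of them)

Hence C_0 ≅ Z^10, C_1 ≅ Z^30, C_2 ≅ Z^20.

Boundary ∂_1: C_1 → C_0 maps an edge to its endpoints' difference, ∂[p,q] = q − p.
This gives a 10×30 integer matrix of rank 9; reducing to Smith normal form yields diagonal entries (1,1,1,1,1,1,1,1,1).

Boundary ∂_2: C_2 → C_1 acts by ∂[p,q,r] = [q,r] − [p,r] + [p,q]. For instance
  ∂[1,4,8] = [4,8] − [1,8] + [1,4],
  ∂[5,7,8] = [7,8] − [5,8] + [5,7].
The 30×20 boundary matrix has rank 20 and Smith normal form diag(1,1,1,1,1,1,1,1,1,1,1,1,1,1,1,1,1,1,1,2).

Reading off H_k = ker ∂_k / im ∂_{k+1}:

  H_0: rank C_0 − rank ∂_1 = 10 − 9 = 1, and the invariant factors of ∂_1 are all 1, so H_0 = Z.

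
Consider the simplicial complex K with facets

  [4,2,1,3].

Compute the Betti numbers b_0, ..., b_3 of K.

b_0 = 1, b_1 = 0, b_2 = 0, b_3 = 0.

Order the vertices as 1 < 2 < 3 < 4. Listing each simplex with vertices in this order, K has dimension 3 with simplices:

  0-simplices (4): [1], [2], [3], [4]
  1-simplices (6): [1,2], [1,3], [1,4], [2,3], [2,4], [3,4]
  2-simplices (4): [1,2,3], [1,2,4], [1,3,4], [2,3,4]
  3-simplices (1): [1,2,3,4]

so the chain groups are C_0 ≅ Z^4, C_1 ≅ Z^6, C_2 ≅ Z^4, C_3 ≅ Z^1.

∂_1: C_1 → C_0 is given by ∂[p,q] = [q] − [p].
This gives a 4×6 integer matrix of rank 3; reducing to Smith normal form yields diagonal entries (1,1,1).

The boundary map ∂_2: C_2 → C_1 maps a triangle to the signed sum of its edges. For instance
  ∂[1,2,3] = [2,3] − [1,3] + [1,2],
  ∂[1,2,4] = [2,4] − [1,4] + [1,2].
As a 6×4 matrix over Z this has rank 3, with invariant factors (1,1,1).

The boundary map ∂_3: C_3 → C_2 sends each 3-simplex σ to the alternating sum Σ_i (−1)^i (σ with its i-th vertex removed). For instance
  ∂[1,2,3,4] = [2,3,4] − [1,3,4] + [1,2,4] − [1,2,3].
As a 4×1 matrix over Z this has rank 1, with invariant factors (1).

Reading off H_k = ker ∂_k / im ∂_{k+1}:

  H_0: rank C_0 − rank ∂_1 = 4 − 3 = 1, and the invariant factors of ∂_1 are all 1, so H_0 ≅ Z.
  H_1: rank ker ∂_1 − rank ∂_2 = (6 − 3) − 3 = 0, and the invariant factors of ∂_2 are all 1, so H_1 ≅ 0.
  H_2: rank ker ∂_2 − rank ∂_3 = (4 − 3) − 1 = 0, and the invariant factors of ∂_3 are all 1, so H_2 ≅ 0.
  H_3: rank ker ∂_3 − rank ∂_4 = (1 − 1) − 0 = 0, and there is no ∂_4, so H_3 ≅ 0.

As a check, the Euler characteristic is 4 − 6 + 4 − 1 = 1, which agrees with 1 − 0 + 0 − 0 = 1.

Hence the Betti numbers are b_0 = 1, b_1 = 0, b_2 = 0, b_3 = 0.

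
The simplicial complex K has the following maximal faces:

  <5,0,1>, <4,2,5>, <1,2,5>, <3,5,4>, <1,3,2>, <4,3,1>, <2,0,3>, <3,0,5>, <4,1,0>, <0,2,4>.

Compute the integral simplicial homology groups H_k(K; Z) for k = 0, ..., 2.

H_0 = Z,  H_1 = Z/2,  H_2 = 0.

Fix the vertex order 0 < 1 < 2 < 3 < 4 < 5 and write every simplex with vertices in increasing order. Then dim K = 2 and the simplices of K are:

  0-simplices (6): [0], [1], [2], [3], [4], [5]
  1-simplices (15): [0,1], [0,2], [0,3], [0,4], [0,5], [1,2], [1,3], [1,4], [1,5], [2,3], [2,4], [2,5], [3,4], [3,5], [4,5]
  2-simplices (10): [0,1,4], [0,1,5], [0,2,3], [0,2,4], [0,3,5], [1,2,3], [1,2,5], [1,3,4], [2,4,5], [3,4,5]

giving chain groups C_0 ≅ Z^6, C_1 ≅ Z^15, C_2 ≅ Z^10.

The boundary map ∂_1: C_1 → C_0 sends each edge [p,q] (with p < q) to q − p. For instance
  ∂[1,3] = [3] − [1].
As a 6×15 matrix over Z this has rank 5, with invariant factors (1,1,1,1,1).

The boundary map ∂_2: C_2 → C_1 acts by ∂[p,q,r] = [q,r] − [p,r] + [p,q]. For instance
  ∂[1,3,4] = [3,4] − [1,4] + [1,3],
  ∂[0,3,5] = [3,5] − [0,5] + [0,3].
As a 15×10 matrix over Z this has rank 10, with invariant factors (1,1,1,1,1,1,1,1,1,2).

Computing H_k = (kernel of ∂_k) / (image of ∂_{k+1}):

  H_0: rank C_0 − rank ∂_1 = 6 − 5 = 1, and the invariant factors of ∂_1 are all 1, so H_0 = Z.
  H_1: rank ker ∂_1 − rank ∂_2 = (15 − 5) − 10 = 0, and ∂_2 has invariant factor 2 > 1, so H_1 = Z/2.
  H_2: rank ker ∂_2 − rank ∂_3 = (10 − 10) − 0 = 0, and there is no ∂_3, so H_2 = 0.

As a check, the Euler characteristic is 6 − 15 + 10 = 1, which agrees with 1 − 0 + 0 = 1.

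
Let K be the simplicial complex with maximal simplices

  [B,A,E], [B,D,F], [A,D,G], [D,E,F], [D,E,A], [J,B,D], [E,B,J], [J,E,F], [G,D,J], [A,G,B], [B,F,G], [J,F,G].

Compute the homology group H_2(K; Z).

H_2 ≅ 0.

Take the total order A < B < D < E < F < G < J on the vertex set. Then K (dimension 2) consists of the simplices:

  0-simplices (7): A, B, D, E, F, G, J
  1-simplices (18): AB, AD, AE, AG, BD, BE, BF, BG, BJ, DE, DF, DG, DJ, EF, EJ, FG, FJ, GJ
  2-simplices (12): ABE, ABG, ADE, ADG, BDF, BDJ, BEJ, BFG, DEF, DGJ, EFJ, FGJ

giving chain groups C_0 ≅ Z^7, C_1 ≅ Z^18, C_2 ≅ Z^12.

The boundary map ∂_1: C_1 → C_0 maps an edge to its endpoints' difference, ∂[p,q] = q − p.
The resulting 7×18 matrix has rank 6, and its Smith normal form has invariant factors (1,1,1,1,1,1).

The boundary map ∂_2: C_2 → C_1 sends each 2-simplex [p,q,r] to [q,r] − [p,r] + [p,q]. For instance
  ∂BEJ = EJ − BJ + BE,
  ∂EFJ = FJ − EJ + EF.
This gives a 18×12 integer matrix of rank 12; reducing to Smith normal form yields diagonal entries (1,1,1,1,1,1,1,1,1,1,1,2).

From H_k ≅ ker(∂_k) / im(∂_{k+1}) we obtain:

  H_2: rank ker ∂_2 − rank ∂_3 = (12 − 12) − 0 = 0, and there is no ∂_3, so H_2 = 0.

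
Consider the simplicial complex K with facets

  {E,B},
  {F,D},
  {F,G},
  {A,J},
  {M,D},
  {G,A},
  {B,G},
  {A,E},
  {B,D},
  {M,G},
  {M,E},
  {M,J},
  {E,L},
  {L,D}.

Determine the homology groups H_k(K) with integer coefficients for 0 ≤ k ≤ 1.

H_0 ≅ Z,  H_1 ≅ Z^6.

Fix the vertex order A < B < D < E < F < G < J < L < M and write every simplex with vertices in increasing order. Then dim K = 1 and the simplices of K are:

  0-simplices (9): A, B, D, E, F, G, J, L, M
  1-simplices (14): AE, AG, AJ, BD, BE, BG, DF, DL, DM, EL, EM, FG, GM, JM

giving chain groups C_0 ≅ Z^9, C_1 ≅ Z^14.

The boundary map ∂_1: C_1 → C_0 maps an edge to its endpoints' difference, ∂[p,q] = q − p.
As a 9×14 matrix over Z this has rank 8, with invariant factors (1,1,1,1,1,1,1,1).

Reading off H_k = ker ∂_k / im ∂_{k+1}:

  H_0: rank C_0 − rank ∂_1 = 9 − 8 = 1, and the invariant factors of ∂_1 are all 1, so H_0 ≅ Z.
  H_1: rank ker ∂_1 − rank ∂_2 = (14 − 8) − 0 = 6, and there is no ∂_2, so H_1 ≅ Z^6.

As a check, the Euler characteristic is 9 − 14 = -5, which agrees with 1 − 6 = -5.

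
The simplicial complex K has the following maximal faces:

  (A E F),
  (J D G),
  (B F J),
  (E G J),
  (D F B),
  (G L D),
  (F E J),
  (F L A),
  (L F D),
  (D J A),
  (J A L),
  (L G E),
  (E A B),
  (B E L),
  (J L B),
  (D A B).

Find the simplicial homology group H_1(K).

H_1 = Z^2.

K has 8 vertices, 24 edges, 16 triangles.
rank ∂_1 = 7, rank ∂_2 = 15 ⇒ b_1 = 24 − 7 − 15 = 2; all invariant factors of ∂_2 are 1 so no torsion. So H_1 ≅ Z^2.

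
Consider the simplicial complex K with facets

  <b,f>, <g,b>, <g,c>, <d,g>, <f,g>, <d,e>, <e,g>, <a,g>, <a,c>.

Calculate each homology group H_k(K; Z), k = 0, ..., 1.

H_0 ≅ Z,  H_1 ≅ Z^3.

Take the total order a < b < c < d < e < f < g on the vertex set. Then K (dimension 1) consists of the simplices:

  0-simplices (7): a, b, c, d, e, f, g
  1-simplices (9): ac, ag, bf, bg, cg, de, dg, eg, fg

giving chain groups C_0 ≅ Z^7, C_1 ≅ Z^9.

The boundary map ∂_1: C_1 → C_0 sends each edge [p,q] (with p < q) to q − p.
The resulting 7×9 matrix has rank 6, and its Smith normal form has invariant factors (1,1,1,1,1,1).

Reading off H_k = ker ∂_k / im ∂_{k+1}:

  H_0: rank C_0 − rank ∂_1 = 7 − 6 = 1, and the invariant factors of ∂_1 are all 1, so H_0 ≅ Z.
  H_1: rank ker ∂_1 − rank ∂_2 = (9 − 6) − 0 = 3, and there is no ∂_2, so H_1 ≅ Z^3.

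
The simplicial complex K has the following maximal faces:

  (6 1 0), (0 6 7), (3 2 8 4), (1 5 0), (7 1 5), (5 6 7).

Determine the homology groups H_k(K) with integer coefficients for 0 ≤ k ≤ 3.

K has 9 vertices, 16 edges, 9 triangles, 1 3-simplex.
rank ∂_0 = 0, rank ∂_1 = 7 ⇒ b_0 = 9 − 0 − 7 = 2; all invariant factors of ∂_1 are 1 so no torsion. So H_0 ≅ Z^2.
rank ∂_1 = 7, rank ∂_2 = 8 ⇒ b_1 = 16 − 7 − 8 = 1; all invariant factors of ∂_2 are 1 so no torsion. So H_1 ≅ Z.
rank ∂_2 = 8, rank ∂_3 = 1 ⇒ b_2 = 9 − 8 − 1 = 0; all invariant factors of ∂_3 are 1 so no torsion. So H_2 ≅ 0.
rank ∂_3 = 1, rank ∂_4 = 0 ⇒ b_3 = 1 − 1 − 0 = 0. So H_3 ≅ 0.

H_0 = Z^2,  H_1 = Z,  H_2 = 0,  H_3 = 0.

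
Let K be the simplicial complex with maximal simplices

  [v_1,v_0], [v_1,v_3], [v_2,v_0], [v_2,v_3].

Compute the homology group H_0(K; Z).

H_0 ≅ Z.

Fix the vertex order v_0 < v_1 < v_2 < v_3 and write every simplex with vertices in increasing order. Then dim K = 1 and the simplices of K are:

  0-simplices (4): [v_0], [v_1], [v_2], [v_3]
  1-simplices (4): [v_0,v_1], [v_0,v_2], [v_1,v_3], [v_2,v_3]

giving chain groups C_0 ≅ Z^4, C_1 ≅ Z^4.

Boundary ∂_1: C_1 → C_0 maps an edge to its endpoints' difference, ∂[p,q] = q − p.
As a 4×4 matrix over Z this has rank 3, with invariant factors (1,1,1).

Computing H_k = (kernel of ∂_k) / (image of ∂_{k+1}):

  H_0: rank C_0 − rank ∂_1 = 4 − 3 = 1, and the invariant factors of ∂_1 are all 1, so H_0 = Z.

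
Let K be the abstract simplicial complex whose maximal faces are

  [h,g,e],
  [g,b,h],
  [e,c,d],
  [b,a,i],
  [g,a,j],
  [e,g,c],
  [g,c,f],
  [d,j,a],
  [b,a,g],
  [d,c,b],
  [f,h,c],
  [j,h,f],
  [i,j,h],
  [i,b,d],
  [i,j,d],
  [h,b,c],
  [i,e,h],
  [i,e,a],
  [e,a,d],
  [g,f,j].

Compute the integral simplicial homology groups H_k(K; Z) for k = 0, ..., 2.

H_0 ≅ Z,  H_1 ≅ Z × Z/2,  H_2 = 0.

Order the vertices as a < b < c < d < e < f < g < h < i < j. Listing each simplex with vertices in this order, K has dimension 2 with simplices:

  0-simplices (10): a, b, c, d, e, f, g, h, i, j
  1-simplices (30): ab, ad, ae, ag, ai, aj, bc, bd, bg, bh, bi, cd, ce, cf, cg, ch, de, di, dj, eg, eh, ei, fg, fh, fj, gh, gj, hi, hj, ij
  2-simplices (20): abg, abi, ade, adj, aei, agj, bcd, bch, bdi, bgh, cde, ceg, cfg, cfh, dij, egh, ehi, fgj, fhj, hij

giving chain groups C_0 ≅ Z^10, C_1 ≅ Z^30, C_2 ≅ Z^20.

∂_1: C_1 → C_0 maps an edge to its endpoints' difference, ∂[p,q] = q − p.
The resulting 10×30 matrix has rank 9, and its Smith normal form has invariant factors (1,1,1,1,1,1,1,1,1).

Boundary ∂_2: C_2 → C_1 acts by ∂[p,q,r] = [q,r] − [p,r] + [p,q]. For instance
  ∂adj = dj − aj + ad,
  ∂cde = de − ce + cd.
The resulting 30×20 matrix has rank 20, and its Smith normal form has invariant factors (1,1,1,1,1,1,1,1,1,1,1,1,1,1,1,1,1,1,1,2).

From H_k ≅ ker(∂_k) / im(∂_{k+1}) we obtain:

  H_0: rank C_0 − rank ∂_1 = 10 − 9 = 1, and the invariant factors of ∂_1 are all 1, so H_0 = Z.
  H_1: rank ker ∂_1 − rank ∂_2 = (30 − 9) − 20 = 1, and ∂_2 has invariant factor 2 > 1, so H_1 = Z × Z/2.
  H_2: rank ker ∂_2 − rank ∂_3 = (20 − 20) − 0 = 0, and there is no ∂_3, so H_2 = 0.

(K is a triangulation of the Klein bottle.)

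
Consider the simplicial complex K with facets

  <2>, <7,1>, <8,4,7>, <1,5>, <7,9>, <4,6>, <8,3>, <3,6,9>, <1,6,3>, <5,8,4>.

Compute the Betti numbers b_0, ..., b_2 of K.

b_0 = 2, b_1 = 4, b_2 = 0.

Order the vertices as 1 < 2 < 3 < 4 < 5 < 6 < 7 < 8 < 9. Listing each simplex with vertices in this order, K has dimension 2 with simplices:

  0-simplices (9): [1], [2], [3], [4], [5], [6], [7], [8], [9]
  1-simplices (15): [1,3], [1,5], [1,6], [1,7], [3,6], [3,8], [3,9], [4,5], [4,6], [4,7], [4,8], [5,8], [6,9], [7,8], [7,9]
  2-simplices (4): [1,3,6], [3,6,9], [4,5,8], [4,7,8]

Hence C_0 ≅ Z^9, C_1 ≅ Z^15, C_2 ≅ Z^4.

∂_1: C_1 → C_0 maps an edge to its endpoints' difference, ∂[p,q] = q − p. For instance
  ∂[7,9] = [9] − [7].
The resulting 9×15 matrix has rank 7, and its Smith normal form has invariant factors (1,1,1,1,1,1,1).

∂_2: C_2 → C_1 maps a triangle to the signed sum of its edges. For instance
  ∂[4,5,8] = [5,8] − [4,8] + [4,5],
  ∂[1,3,6] = [3,6] − [1,6] + [1,3].
The resulting 15×4 matrix has rank 4, and its Smith normal form has invariant factors (1,1,1,1).

Reading off H_k = ker ∂_k / im ∂_{k+1}:

  H_0: rank C_0 − rank ∂_1 = 9 − 7 = 2, and the invariant factors of ∂_1 are all 1, so H_0 ≅ Z^2.
  H_1: rank ker ∂_1 − rank ∂_2 = (15 − 7) − 4 = 4, and the invariant factors of ∂_2 are all 1, so H_1 ≅ Z^4.
  H_2: rank ker ∂_2 − rank ∂_3 = (4 − 4) − 0 = 0, and there is no ∂_3, so H_2 ≅ 0.

As a check, the Euler characteristic is 9 − 15 + 4 = -2, which agrees with 2 − 4 + 0 = -2.

Hence the Betti numbers are b_0 = 2, b_1 = 4, b_2 = 0.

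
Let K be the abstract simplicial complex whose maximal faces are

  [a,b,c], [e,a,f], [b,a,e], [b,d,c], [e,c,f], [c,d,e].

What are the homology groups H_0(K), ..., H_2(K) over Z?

H_0 = Z,  H_1 = Z,  H_2 = 0.

Take the total order a < b < c < d < e < f on the vertex set. Then K (dimension 2) consists of the simplices:

  0-simplices (6): a, b, c, d, e, f
  1-simplices (12): ab, ac, ae, af, bc, bd, be, cd, ce, cf, de, ef
  2-simplices (6): abc, abe, aef, bcd, cde, cef

giving chain groups C_0 ≅ Z^6, C_1 ≅ Z^12, C_2 ≅ Z^6.

Boundary ∂_1: C_1 → C_0 is given by ∂[p,q] = [q] − [p].
The resulting 6×12 matrix has rank 5, and its Smith normal form has invariant factors (1,1,1,1,1).

The boundary map ∂_2: C_2 → C_1 sends each 2-simplex [p,q,r] to [q,r] − [p,r] + [p,q]. For instance
  ∂abc = bc − ac + ab,
  ∂aef = ef − af + ae.
The resulting 12×6 matrix has rank 6, and its Smith normal form has invariant factors (1,1,1,1,1,1).

Computing H_k = (kernel of ∂_k) / (image of ∂_{k+1}):

  H_0: rank C_0 − rank ∂_1 = 6 − 5 = 1, and the invariant factors of ∂_1 are all 1, so H_0 = Z.
  H_1: rank ker ∂_1 − rank ∂_2 = (12 − 5) − 6 = 1, and the invariant factors of ∂_2 are all 1, so H_1 = Z.
  H_2: rank ker ∂_2 − rank ∂_3 = (6 − 6) − 0 = 0, and there is no ∂_3, so H_2 = 0.

(K is a triangulation of the cylinder S^1 x I.)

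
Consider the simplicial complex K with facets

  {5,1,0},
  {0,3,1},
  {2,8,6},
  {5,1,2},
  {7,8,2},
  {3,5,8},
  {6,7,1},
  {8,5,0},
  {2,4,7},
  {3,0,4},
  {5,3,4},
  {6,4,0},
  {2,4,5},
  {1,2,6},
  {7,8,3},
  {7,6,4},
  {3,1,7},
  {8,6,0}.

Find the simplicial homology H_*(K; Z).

H_0 ≅ Z,  H_1 ≅ Z ⊕ Z/2,  H_2 = 0.

Order the vertices as 0 < 1 < 2 < 3 < 4 < 5 < 6 < 7 < 8. Listing each simplex with vertices in this order, K has dimension 2 with simplices:

  0-simplices (9): [0], [1], [2], [3], [4], [5], [6], [7], [8]
  1-simplices (27): (27 of them)
  2-simplices (18): [0,1,3], [0,1,5], [0,3,4], [0,4,6], [0,5,8], [0,6,8], [1,2,5], [1,2,6], [1,3,7], [1,6,7], [2,4,5], [2,4,7], [2,6,8], [2,7,8], [3,4,5], [3,5,8], [3,7,8], [4,6,7]

giving chain groups C_0 ≅ Z^9, C_1 ≅ Z^27, C_2 ≅ Z^18.

The boundary map ∂_1: C_1 → C_0 is given by ∂[p,q] = [q] − [p]. For instance
  ∂[0,1] = [1] − [0].
The 9×27 boundary matrix has rank 8 and Smith normal form diag(1,1,1,1,1,1,1,1).

The boundary map ∂_2: C_2 → C_1 sends each 2-simplex [p,q,r] to [q,r] − [p,r] + [p,q]. For instance
  ∂[1,6,7] = [6,7] − [1,7] + [1,6],
  ∂[0,5,8] = [5,8] − [0,8] + [0,5].
As a 27×18 matrix over Z this has rank 18, with invariant factors (1,1,1,1,1,1,1,1,1,1,1,1,1,1,1,1,1,2).

Computing H_k = (kernel of ∂_k) / (image of ∂_{k+1}):

  H_0: rank C_0 − rank ∂_1 = 9 − 8 = 1, and the invariant factors of ∂_1 are all 1, so H_0 ≅ Z.
  H_1: rank ker ∂_1 − rank ∂_2 = (27 − 8) − 18 = 1, and ∂_2 has invariant factor 2 > 1, so H_1 ≅ Z ⊕ Z/2.
  H_2: rank ker ∂_2 − rank ∂_3 = (18 − 18) − 0 = 0, and there is no ∂_3, so H_2 ≅ 0.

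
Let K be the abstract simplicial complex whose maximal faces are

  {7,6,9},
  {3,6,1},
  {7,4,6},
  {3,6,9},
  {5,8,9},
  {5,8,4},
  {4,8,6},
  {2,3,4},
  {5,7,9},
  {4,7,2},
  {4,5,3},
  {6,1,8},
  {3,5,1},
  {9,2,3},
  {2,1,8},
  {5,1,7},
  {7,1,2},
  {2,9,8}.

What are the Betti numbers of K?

b_0 = 1, b_1 = 2, b_2 = 1.

Fix the vertex order 1 < 2 < 3 < 4 < 5 < 6 < 7 < 8 < 9 and write every simplex with vertices in increasing order. Then dim K = 2 and the simplices of K are:

  0-simplices (9): [1], [2], [3], [4], [5], [6], [7], [8], [9]
  1-simplices (27): (27 of them)
  2-simplices (18): [1,2,7], [1,2,8], [1,3,5], [1,3,6], [1,5,7], [1,6,8], [2,3,4], [2,3,9], [2,4,7], [2,8,9], [3,4,5], [3,6,9], [4,5,8], [4,6,7], [4,6,8], [5,7,9], [5,8,9], [6,7,9]

so the chain groups are C_0 ≅ Z^9, C_1 ≅ Z^27, C_2 ≅ Z^18.

The boundary map ∂_1: C_1 → C_0 sends each edge [p,q] (with p < q) to q − p. For instance
  ∂[2,9] = [9] − [2].
As a 9×27 matrix over Z this has rank 8, with invariant factors (1,1,1,1,1,1,1,1).

∂_2: C_2 → C_1 sends each 2-simplex [p,q,r] to [q,r] − [p,r] + [p,q]. For instance
  ∂[1,5,7] = [5,7] − [1,7] + [1,5],
  ∂[2,3,4] = [3,4] − [2,4] + [2,3].
As a 27×18 matrix over Z this has rank 17, with invariant factors (1,1,1,1,1,1,1,1,1,1,1,1,1,1,1,1,1).

Now H_k = ker ∂_k / im ∂_{k+1}, so:

  H_0: rank C_0 − rank ∂_1 = 9 − 8 = 1, and the invariant factors of ∂_1 are all 1, so H_0 = Z.
  H_1: rank ker ∂_1 − rank ∂_2 = (27 − 8) − 17 = 2, and the invariant factors of ∂_2 are all 1, so H_1 = Z^2.
  H_2: rank ker ∂_2 − rank ∂_3 = (18 − 17) − 0 = 1, and there is no ∂_3, so H_2 = Z.

As a check, the Euler characteristic is 9 − 27 + 18 = 0, which agrees with 1 − 2 + 1 = 0.
(K is a triangulation of the torus T^2.)

Hence the Betti numbers are b_0 = 1, b_1 = 2, b_2 = 1.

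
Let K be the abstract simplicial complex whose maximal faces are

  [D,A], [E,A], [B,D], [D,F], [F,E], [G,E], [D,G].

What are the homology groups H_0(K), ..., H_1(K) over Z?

H_0 ≅ Z,  H_1 ≅ Z^2.

We work with the vertex ordering A < B < D < E < F < G. The simplices of K, each written with vertices in increasing order, are:

  0-simplices (6): A, B, D, E, F, G
  1-simplices (7): AD, AE, BD, DF, DG, EF, EG

Hence C_0 ≅ Z^6, C_1 ≅ Z^7.

∂_1: C_1 → C_0 sends each edge [p,q] (with p < q) to q − p.
This gives a 6×7 integer matrix of rank 5; reducing to Smith normal form yields diagonal entries (1,1,1,1,1).

Computing H_k = (kernel of ∂_k) / (image of ∂_{k+1}):

  H_0: rank C_0 − rank ∂_1 = 6 − 5 = 1, and the invariant factors of ∂_1 are all 1, so H_0 ≅ Z.
  H_1: rank ker ∂_1 − rank ∂_2 = (7 − 5) − 0 = 2, and there is no ∂_2, so H_1 ≅ Z^2.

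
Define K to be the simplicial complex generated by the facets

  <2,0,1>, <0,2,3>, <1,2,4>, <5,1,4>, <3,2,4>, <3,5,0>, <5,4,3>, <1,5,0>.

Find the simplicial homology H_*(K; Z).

H_0 = Z,  H_1 = 0,  H_2 = Z.

Take the total order 0 < 1 < 2 < 3 < 4 < 5 on the vertex set. Then K (dimension 2) consists of the simplices:

  0-simplices (6): [0], [1], [2], [3], [4], [5]
  1-simplices (12): [0,1], [0,2], [0,3], [0,5], [1,2], [1,4], [1,5], [2,3], [2,4], [3,4], [3,5], [4,5]
  2-simplices (8): [0,1,2], [0,1,5], [0,2,3], [0,3,5], [1,2,4], [1,4,5], [2,3,4], [3,4,5]

giving chain groups C_0 ≅ Z^6, C_1 ≅ Z^12, C_2 ≅ Z^8.

The boundary map ∂_1: C_1 → C_0 maps an edge to its endpoints' difference, ∂[p,q] = q − p.
This gives a 6×12 integer matrix of rank 5; reducing to Smith normal form yields diagonal entries (1,1,1,1,1).

∂_2: C_2 → C_1 acts by ∂[p,q,r] = [q,r] − [p,r] + [p,q]. For instance
  ∂[0,1,2] = [1,2] − [0,2] + [0,1],
  ∂[0,2,3] = [2,3] − [0,3] + [0,2].
As a 12×8 matrix over Z this has rank 7, with invariant factors (1,1,1,1,1,1,1).

Now H_k = ker ∂_k / im ∂_{k+1}, so:

  H_0: rank C_0 − rank ∂_1 = 6 − 5 = 1, and the invariant factors of ∂_1 are all 1, so H_0 ≅ Z.
  H_1: rank ker ∂_1 − rank ∂_2 = (12 − 5) − 7 = 0, and the invariant factors of ∂_2 are all 1, so H_1 ≅ 0.
  H_2: rank ker ∂_2 − rank ∂_3 = (8 − 7) − 0 = 1, and there is no ∂_3, so H_2 ≅ Z.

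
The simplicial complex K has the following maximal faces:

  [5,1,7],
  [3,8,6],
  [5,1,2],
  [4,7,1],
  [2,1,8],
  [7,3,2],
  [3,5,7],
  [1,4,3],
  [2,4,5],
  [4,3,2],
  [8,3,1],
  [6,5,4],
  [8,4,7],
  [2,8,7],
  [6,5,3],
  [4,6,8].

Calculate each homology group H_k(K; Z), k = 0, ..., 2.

H_0 ≅ Z,  H_1 ≅ Z^2,  H_2 ≅ Z.

Fix the vertex order 1 < 2 < 3 < 4 < 5 < 6 < 7 < 8 and write every simplex with vertices in increasing order. Then dim K = 2 and the simplices of K are:

  0-simplices (8): [1], [2], [3], [4], [5], [6], [7], [8]
  1-simplices (24): (24 of them)
  2-simplices (16): [1,2,5], [1,2,8], [1,3,4], [1,3,8], [1,4,7], [1,5,7], [2,3,4], [2,3,7], [2,4,5], [2,7,8], [3,5,6], [3,5,7], [3,6,8], [4,5,6], [4,6,8], [4,7,8]

giving chain groups C_0 ≅ Z^8, C_1 ≅ Z^24, C_2 ≅ Z^16.

Boundary ∂_1: C_1 → C_0 sends each edge [p,q] (with p < q) to q − p. For instance
  ∂[3,5] = [5] − [3].
This gives a 8×24 integer matrix of rank 7; reducing to Smith normal form yields diagonal entries (1,1,1,1,1,1,1).

The boundary map ∂_2: C_2 → C_1 sends each 2-simplex [p,q,r] to [q,r] − [p,r] + [p,q]. For instance
  ∂[2,7,8] = [7,8] − [2,8] + [2,7],
  ∂[1,3,4] = [3,4] − [1,4] + [1,3].
This gives a 24×16 integer matrix of rank 15; reducing to Smith normal form yields diagonal entries (1,1,1,1,1,1,1,1,1,1,1,1,1,1,1).

Computing H_k = (kernel of ∂_k) / (image of ∂_{k+1}):

  H_0: rank C_0 − rank ∂_1 = 8 − 7 = 1, and the invariant factors of ∂_1 are all 1, so H_0 = Z.
  H_1: rank ker ∂_1 − rank ∂_2 = (24 − 7) − 15 = 2, and the invariant factors of ∂_2 are all 1, so H_1 = Z^2.
  H_2: rank ker ∂_2 − rank ∂_3 = (16 − 15) − 0 = 1, and there is no ∂_3, so H_2 = Z.

(K is a triangulation of the torus T^2.)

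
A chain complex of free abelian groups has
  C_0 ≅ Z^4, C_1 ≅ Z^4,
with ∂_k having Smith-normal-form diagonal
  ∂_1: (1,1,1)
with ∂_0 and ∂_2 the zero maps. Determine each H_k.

H_0 ≅ Z,  H_1 ≅ Z.

H_0: b_0 = 4 − 0 − 3 = 1; torsion from ∂_1 factors > 1: none. So H_0 ≅ Z.
H_1: b_1 = 4 − 3 − 0 = 1; torsion from ∂_2 factors > 1: none. So H_1 ≅ Z.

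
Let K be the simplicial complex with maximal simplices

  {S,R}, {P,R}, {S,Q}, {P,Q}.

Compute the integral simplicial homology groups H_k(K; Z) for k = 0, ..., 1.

H_0 ≅ Z,  H_1 ≅ Z.

K has 4 vertices, 4 edges.
rank ∂_0 = 0, rank ∂_1 = 3 ⇒ b_0 = 4 − 0 − 3 = 1; all invariant factors of ∂_1 are 1 so no torsion. So H_0 = Z.
rank ∂_1 = 3, rank ∂_2 = 0 ⇒ b_1 = 4 − 3 − 0 = 1. So H_1 = Z.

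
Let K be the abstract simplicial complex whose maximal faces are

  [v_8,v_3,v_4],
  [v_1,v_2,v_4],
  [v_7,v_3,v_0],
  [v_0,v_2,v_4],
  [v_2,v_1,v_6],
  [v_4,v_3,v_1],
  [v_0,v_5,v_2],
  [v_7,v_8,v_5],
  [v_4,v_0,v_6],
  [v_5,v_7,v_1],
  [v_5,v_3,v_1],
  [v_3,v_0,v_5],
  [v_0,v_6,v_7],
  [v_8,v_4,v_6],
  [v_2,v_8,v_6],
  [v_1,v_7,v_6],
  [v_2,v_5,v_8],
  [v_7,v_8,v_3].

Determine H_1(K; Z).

Order the vertices as v_0 < v_1 < v_2 < v_3 < v_4 < v_5 < v_6 < v_7 < v_8. Listing each simplex with vertices in this order, K has dimension 2 with simplices:

  0-simplices (9): [v_0], [v_1], [v_2], [v_3], [v_4], [v_5], [v_6], [v_7], [v_8]
  1-simplices (27): (27 of them)
  2-simplices (18): (18 of them)

Hence C_0 ≅ Z^9, C_1 ≅ Z^27, C_2 ≅ Z^18.

∂_1: C_1 → C_0 is given by ∂[p,q] = [q] − [p]. For instance
  ∂[v_4,v_6] = [v_6] − [v_4].
This gives a 9×27 integer matrix of rank 8; reducing to Smith normal form yields diagonal entries (1,1,1,1,1,1,1,1).

Boundary ∂_2: C_2 → C_1 sends each 2-simplex [p,q,r] to [q,r] − [p,r] + [p,q]. For instance
  ∂[v_0,v_2,v_4] = [v_2,v_4] − [v_0,v_4] + [v_0,v_2],
  ∂[v_3,v_4,v_8] = [v_4,v_8] − [v_3,v_8] + [v_3,v_4].
The 27×18 boundary matrix has rank 18 and Smith normal form diag(1,1,1,1,1,1,1,1,1,1,1,1,1,1,1,1,1,2).

Reading off H_k = ker ∂_k / im ∂_{k+1}:

  H_1: rank ker ∂_1 − rank ∂_2 = (27 − 8) − 18 = 1, and ∂_2 has invariant factor 2 > 1, so H_1 = Z ⊕ Z/2Z.

(K is a triangulation of the Klein bottle.)

H_1 ≅ Z ⊕ Z/2Z.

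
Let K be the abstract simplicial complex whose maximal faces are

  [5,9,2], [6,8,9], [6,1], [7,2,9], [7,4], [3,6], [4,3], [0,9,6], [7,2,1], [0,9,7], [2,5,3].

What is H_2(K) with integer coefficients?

We work with the vertex ordering 0 < 1 < 2 < 3 < 4 < 5 < 6 < 7 < 8 < 9. The simplices of K, each written with vertices in increasing order, are:

  0-simplices (10): [0], [1], [2], [3], [4], [5], [6], [7], [8], [9]
  1-simplices (19): [0,6], [0,7], [0,9], [1,2], [1,6], [1,7], [2,3], [2,5], [2,7], [2,9], [3,4], [3,5], [3,6], [4,7], [5,9], [6,8], [6,9], [7,9], [8,9]
  2-simplices (7): [0,6,9], [0,7,9], [1,2,7], [2,3,5], [2,5,9], [2,7,9], [6,8,9]

so the chain groups are C_0 ≅ Z^10, C_1 ≅ Z^19, C_2 ≅ Z^7.

∂_1: C_1 → C_0 sends each edge [p,q] (with p < q) to q − p. For instance
  ∂[3,5] = [5] − [3].
This gives a 10×19 integer matrix of rank 9; reducing to Smith normal form yields diagonal entries (1,1,1,1,1,1,1,1,1).

Boundary ∂_2: C_2 → C_1 acts by ∂[p,q,r] = [q,r] − [p,r] + [p,q]. For instance
  ∂[0,6,9] = [6,9] − [0,9] + [0,6],
  ∂[2,7,9] = [7,9] − [2,9] + [2,7].
The 19×7 boundary matrix has rank 7 and Smith normal form diag(1,1,1,1,1,1,1).

Now H_k = ker ∂_k / im ∂_{k+1}, so:

  H_2: rank ker ∂_2 − rank ∂_3 = (7 − 7) − 0 = 0, and there is no ∂_3, so H_2 = 0.

H_2 = 0.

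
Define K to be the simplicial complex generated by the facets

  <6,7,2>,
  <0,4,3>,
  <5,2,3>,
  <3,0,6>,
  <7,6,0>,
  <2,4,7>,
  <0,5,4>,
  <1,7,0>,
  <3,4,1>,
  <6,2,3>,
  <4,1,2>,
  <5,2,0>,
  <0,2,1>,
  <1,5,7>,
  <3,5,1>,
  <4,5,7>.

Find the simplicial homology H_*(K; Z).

H_0 ≅ Z,  H_1 ≅ Z^2,  H_2 ≅ Z.

We work with the vertex ordering 0 < 1 < 2 < 3 < 4 < 5 < 6 < 7. The simplices of K, each written with vertices in increasing order, are:

  0-simplices (8): [0], [1], [2], [3], [4], [5], [6], [7]
  1-simplices (24): (24 of them)
  2-simplices (16): [0,1,2], [0,1,7], [0,2,5], [0,3,4], [0,3,6], [0,4,5], [0,6,7], [1,2,4], [1,3,4], [1,3,5], [1,5,7], [2,3,5], [2,3,6], [2,4,7], [2,6,7], [4,5,7]

Hence C_0 ≅ Z^8, C_1 ≅ Z^24, C_2 ≅ Z^16.

The boundary map ∂_1: C_1 → C_0 sends each edge [p,q] (with p < q) to q − p. For instance
  ∂[2,6] = [6] − [2].
The resulting 8×24 matrix has rank 7, and its Smith normal form has invariant factors (1,1,1,1,1,1,1).

Boundary ∂_2: C_2 → C_1 sends each 2-simplex [p,q,r] to [q,r] − [p,r] + [p,q]. For instance
  ∂[0,3,4] = [3,4] − [0,4] + [0,3],
  ∂[2,3,6] = [3,6] − [2,6] + [2,3].
As a 24×16 matrix over Z this has rank 15, with invariant factors (1,1,1,1,1,1,1,1,1,1,1,1,1,1,1).

From H_k ≅ ker(∂_k) / im(∂_{k+1}) we obtain:

  H_0: rank C_0 − rank ∂_1 = 8 − 7 = 1, and the invariant factors of ∂_1 are all 1, so H_0 ≅ Z.
  H_1: rank ker ∂_1 − rank ∂_2 = (24 − 7) − 15 = 2, and the invariant factors of ∂_2 are all 1, so H_1 ≅ Z^2.
  H_2: rank ker ∂_2 − rank ∂_3 = (16 − 15) − 0 = 1, and there is no ∂_3, so H_2 ≅ Z.

As a check, the Euler characteristic is 8 − 24 + 16 = 0, which agrees with 1 − 2 + 1 = 0.
(K is a triangulation of the torus T^2.)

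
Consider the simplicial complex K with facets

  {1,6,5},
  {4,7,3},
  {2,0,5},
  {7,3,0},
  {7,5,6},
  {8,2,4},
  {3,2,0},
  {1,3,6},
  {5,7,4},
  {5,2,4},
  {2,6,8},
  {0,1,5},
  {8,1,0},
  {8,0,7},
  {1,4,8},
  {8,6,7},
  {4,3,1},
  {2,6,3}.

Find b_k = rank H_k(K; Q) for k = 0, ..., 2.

b_0 = 1, b_1 = 2, b_2 = 1.

Take the total order 0 < 1 < 2 < 3 < 4 < 5 < 6 < 7 < 8 on the vertex set. Then K (dimension 2) consists of the simplices:

  0-simplices (9): [0], [1], [2], [3], [4], [5], [6], [7], [8]
  1-simplices (27): (27 of them)
  2-simplices (18): [0,1,5], [0,1,8], [0,2,3], [0,2,5], [0,3,7], [0,7,8], [1,3,4], [1,3,6], [1,4,8], [1,5,6], [2,3,6], [2,4,5], [2,4,8], [2,6,8], [3,4,7], [4,5,7], [5,6,7], [6,7,8]

so the chain groups are C_0 ≅ Z^9, C_1 ≅ Z^27, C_2 ≅ Z^18.

The boundary map ∂_1: C_1 → C_0 is given by ∂[p,q] = [q] − [p]. For instance
  ∂[3,7] = [7] − [3].
The 9×27 boundary matrix has rank 8 and Smith normal form diag(1,1,1,1,1,1,1,1).

The boundary map ∂_2: C_2 → C_1 sends each 2-simplex [p,q,r] to [q,r] − [p,r] + [p,q]. For instance
  ∂[0,3,7] = [3,7] − [0,7] + [0,3],
  ∂[5,6,7] = [6,7] − [5,7] + [5,6].
As a 27×18 matrix over Z this has rank 17, with invariant factors (1,1,1,1,1,1,1,1,1,1,1,1,1,1,1,1,1).

Reading off H_k = ker ∂_k / im ∂_{k+1}:

  H_0: rank C_0 − rank ∂_1 = 9 − 8 = 1, and the invariant factors of ∂_1 are all 1, so H_0 = Z.
  H_1: rank ker ∂_1 − rank ∂_2 = (27 − 8) − 17 = 2, and the invariant factors of ∂_2 are all 1, so H_1 = Z^2.
  H_2: rank ker ∂_2 − rank ∂_3 = (18 − 17) − 0 = 1, and there is no ∂_3, so H_2 = Z.

(K is a triangulation of the torus T^2.)

Hence the Betti numbers are b_0 = 1, b_1 = 2, b_2 = 1.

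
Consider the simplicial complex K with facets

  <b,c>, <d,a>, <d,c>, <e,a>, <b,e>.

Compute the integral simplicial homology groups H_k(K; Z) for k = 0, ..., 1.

Take the total order a < b < c < d < e on the vertex set. Then K (dimension 1) consists of the simplices:

  0-simplices (5): a, b, c, d, e
  1-simplices (5): ad, ae, bc, be, cd

giving chain groups C_0 ≅ Z^5, C_1 ≅ Z^5.

The boundary map ∂_1: C_1 → C_0 is given by ∂[p,q] = [q] − [p]. For instance
  ∂bc = c − b.
The resulting 5×5 matrix has rank 4, and its Smith normal form has invariant factors (1,1,1,1).

From H_k ≅ ker(∂_k) / im(∂_{k+1}) we obtain:

  H_0: rank C_0 − rank ∂_1 = 5 − 4 = 1, and the invariant factors of ∂_1 are all 1, so H_0 = Z.
  H_1: rank ker ∂_1 − rank ∂_2 = (5 − 4) − 0 = 1, and there is no ∂_2, so H_1 = Z.

(K is a triangulation of the circle S^1.)

H_0 = Z,  H_1 = Z.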